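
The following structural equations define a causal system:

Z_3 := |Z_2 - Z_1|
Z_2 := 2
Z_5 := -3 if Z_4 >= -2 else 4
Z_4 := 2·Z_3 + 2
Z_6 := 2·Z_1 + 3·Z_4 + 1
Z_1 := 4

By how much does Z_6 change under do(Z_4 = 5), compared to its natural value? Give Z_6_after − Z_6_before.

Under do(Z_4=5), the mechanism Z_4 := 2·Z_3 + 2 is discarded; Z_4 is fixed at 5.
Z_6 = 2·Z_1 + 3·Z_4 + 1  [with Z_1=4, Z_4=5]  = 24
Without intervention: Z_3 = |Z_2 - Z_1|  [with Z_2=2, Z_1=4]  = 2; Z_4 = 2·Z_3 + 2  [with Z_3=2]  = 6; Z_6 = 2·Z_1 + 3·Z_4 + 1  [with Z_1=4, Z_4=6]  = 27.
Change = 24 − 27 = -3.

-3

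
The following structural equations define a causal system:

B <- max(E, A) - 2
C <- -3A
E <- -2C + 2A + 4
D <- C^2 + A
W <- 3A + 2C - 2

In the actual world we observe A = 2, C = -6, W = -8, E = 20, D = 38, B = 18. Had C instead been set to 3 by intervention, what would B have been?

Under do(C=3), the mechanism C <- -3A is discarded; C is fixed at 3.
E = -2C + 2A + 4  [with C=3, A=2]  = 2
B = max(E, A) - 2  [with E=2, A=2]  = 0

0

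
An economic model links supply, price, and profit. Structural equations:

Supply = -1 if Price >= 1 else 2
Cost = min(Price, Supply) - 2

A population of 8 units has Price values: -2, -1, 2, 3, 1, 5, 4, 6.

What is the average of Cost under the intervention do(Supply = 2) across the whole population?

Under do(Supply=2), Supply's equation is replaced by Supply=2 for every unit. Per-unit Cost: -4, -3, 0, 0, -1, 0, 0, 0. Mean = -1.

-1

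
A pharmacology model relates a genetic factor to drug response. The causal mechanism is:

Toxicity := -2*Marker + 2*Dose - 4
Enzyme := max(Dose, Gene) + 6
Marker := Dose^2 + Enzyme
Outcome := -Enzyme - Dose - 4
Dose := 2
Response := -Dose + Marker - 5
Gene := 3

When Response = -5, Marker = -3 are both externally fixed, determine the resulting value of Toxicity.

6

Setting Response = -5, Marker = -3 by intervention discards those variables' equations.
Toxicity = -2*Marker + 2*Dose - 4  [with Marker=-3, Dose=2]  = 6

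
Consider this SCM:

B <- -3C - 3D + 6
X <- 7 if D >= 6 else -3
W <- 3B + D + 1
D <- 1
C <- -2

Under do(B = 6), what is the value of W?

20

do(B=6) replaces the equation B <- -3C - 3D + 6 with the constant B = 6.
W = 3B + D + 1  [with B=6, D=1]  = 20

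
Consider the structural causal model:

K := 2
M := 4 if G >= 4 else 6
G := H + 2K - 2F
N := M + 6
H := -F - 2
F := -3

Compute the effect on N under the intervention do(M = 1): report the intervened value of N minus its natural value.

The intervention breaks the incoming arrows to M: M := 4 if G >= 4 else 6 no longer applies, and M = 1.
N = M + 6  [with M=1]  = 7
Without intervention: H = -F - 2  [with F=-3]  = 1; G = H + 2K - 2F  [with H=1, K=2, F=-3]  = 11; M = 4 if G >= 4 else 6  [with G=11]  = 4; N = M + 6  [with M=4]  = 10.
Change = 7 − 10 = -3.

-3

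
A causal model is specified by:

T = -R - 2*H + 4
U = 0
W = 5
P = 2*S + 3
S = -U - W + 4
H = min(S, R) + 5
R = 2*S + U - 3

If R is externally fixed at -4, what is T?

The intervention breaks the incoming arrows to R: R = 2*S + U - 3 no longer applies, and R = -4.
S = -U - W + 4  [with U=0, W=5]  = -1
H = min(S, R) + 5  [with S=-1, R=-4]  = 1
T = -R - 2*H + 4  [with R=-4, H=1]  = 6

6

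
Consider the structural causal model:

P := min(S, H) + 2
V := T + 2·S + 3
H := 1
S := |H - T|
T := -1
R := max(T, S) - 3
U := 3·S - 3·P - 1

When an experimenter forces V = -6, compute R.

-1

Intervening sets V = -6 and removes its equation (V := T + 2·S + 3).
Since R is not a descendant of the intervened variable, it is unaffected.
S = |H - T|  [with H=1, T=-1]  = 2
R = max(T, S) - 3  [with T=-1, S=2]  = -1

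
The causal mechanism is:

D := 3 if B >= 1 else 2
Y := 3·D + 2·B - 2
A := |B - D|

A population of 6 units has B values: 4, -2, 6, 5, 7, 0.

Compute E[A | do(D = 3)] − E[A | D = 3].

0.5

Every unit gets D=3 under the intervention. A values become 1, 5, 3, 2, 4, 3; E[A|do(D=3)] = 3.
Observing D=3 restricts to units where D's equation naturally yields 3: B ∈ {4, 6, 5, 7}. In that subpopulation A = 1, 3, 2, 4, mean 2.5.
Difference = 3 − 2.5 = 0.5.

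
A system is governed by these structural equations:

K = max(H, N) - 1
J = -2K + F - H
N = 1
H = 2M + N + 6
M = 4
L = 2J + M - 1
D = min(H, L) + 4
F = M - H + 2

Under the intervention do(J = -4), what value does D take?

Intervening sets J = -4 and removes its equation (J = -2K + F - H).
H = 2M + N + 6  [with M=4, N=1]  = 15
L = 2J + M - 1  [with J=-4, M=4]  = -5
D = min(H, L) + 4  [with H=15, L=-5]  = -1

-1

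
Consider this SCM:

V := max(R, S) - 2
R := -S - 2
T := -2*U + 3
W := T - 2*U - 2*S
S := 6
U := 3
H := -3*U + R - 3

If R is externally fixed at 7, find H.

Under do(R=7), the mechanism R := -S - 2 is discarded; R is fixed at 7.
H = -3*U + R - 3  [with U=3, R=7]  = -5

-5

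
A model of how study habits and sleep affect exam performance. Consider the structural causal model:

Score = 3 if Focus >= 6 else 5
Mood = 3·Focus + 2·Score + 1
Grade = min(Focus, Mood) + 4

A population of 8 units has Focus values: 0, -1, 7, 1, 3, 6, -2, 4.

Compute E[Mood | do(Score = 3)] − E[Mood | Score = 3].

-12.75

The intervention sets Score=3 in all 8 units regardless of Focus. Recomputing Mood per unit gives 7, 4, 28, 10, 16, 25, 1, 19; average 13.75.
Conditioning on Score=3 selects the 2 unit(s) with Focus ∈ {7, 6}. Their Mood values: 28, 25. Mean = 26.5.
Difference = 13.75 − 26.5 = -12.75.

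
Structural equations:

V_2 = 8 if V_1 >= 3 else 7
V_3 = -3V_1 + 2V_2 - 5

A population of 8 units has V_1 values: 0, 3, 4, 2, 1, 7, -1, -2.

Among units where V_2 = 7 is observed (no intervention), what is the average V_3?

9

Conditioning on V_2=7 selects the 5 unit(s) with V_1 ∈ {0, 2, 1, -1, -2}. Their V_3 values: 9, 3, 6, 12, 15. Mean = 9.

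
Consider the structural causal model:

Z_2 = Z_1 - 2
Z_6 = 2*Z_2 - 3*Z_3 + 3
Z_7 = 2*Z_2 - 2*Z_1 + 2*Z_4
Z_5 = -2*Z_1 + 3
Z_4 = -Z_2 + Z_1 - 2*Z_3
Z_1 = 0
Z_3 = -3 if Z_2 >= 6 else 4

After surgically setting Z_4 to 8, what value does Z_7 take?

12

The intervention breaks the incoming arrows to Z_4: Z_4 = -Z_2 + Z_1 - 2*Z_3 no longer applies, and Z_4 = 8.
Z_2 = Z_1 - 2  [with Z_1=0]  = -2
Z_7 = 2*Z_2 - 2*Z_1 + 2*Z_4  [with Z_2=-2, Z_1=0, Z_4=8]  = 12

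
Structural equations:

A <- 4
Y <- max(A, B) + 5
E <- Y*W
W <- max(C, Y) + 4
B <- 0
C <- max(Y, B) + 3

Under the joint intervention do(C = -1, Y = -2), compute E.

The joint intervention fixes C = -1, Y = -2, removing each variable's own equation.
W = max(C, Y) + 4  [with C=-1, Y=-2]  = 3
E = Y*W  [with Y=-2, W=3]  = -6

-6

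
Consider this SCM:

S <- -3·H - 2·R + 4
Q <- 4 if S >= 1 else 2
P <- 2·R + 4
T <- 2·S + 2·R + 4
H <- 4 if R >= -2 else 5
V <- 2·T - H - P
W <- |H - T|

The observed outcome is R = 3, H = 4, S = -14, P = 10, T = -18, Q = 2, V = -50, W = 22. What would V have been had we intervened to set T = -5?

Under do(T=-5), the mechanism T <- 2·S + 2·R + 4 is discarded; T is fixed at -5.
H = 4 if R >= -2 else 5  [with R=3]  = 4
P = 2·R + 4  [with R=3]  = 10
V = 2·T - H - P  [with T=-5, H=4, P=10]  = -24

-24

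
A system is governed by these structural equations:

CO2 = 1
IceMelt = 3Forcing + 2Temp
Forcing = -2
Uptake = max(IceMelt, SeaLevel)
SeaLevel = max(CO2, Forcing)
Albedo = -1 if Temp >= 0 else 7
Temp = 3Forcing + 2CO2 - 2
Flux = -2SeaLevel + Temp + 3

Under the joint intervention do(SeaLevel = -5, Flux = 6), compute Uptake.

-5

The joint intervention fixes SeaLevel = -5, Flux = 6, removing each variable's own equation.
Temp = 3Forcing + 2CO2 - 2  [with Forcing=-2, CO2=1]  = -6
IceMelt = 3Forcing + 2Temp  [with Forcing=-2, Temp=-6]  = -18
Uptake = max(IceMelt, SeaLevel)  [with IceMelt=-18, SeaLevel=-5]  = -5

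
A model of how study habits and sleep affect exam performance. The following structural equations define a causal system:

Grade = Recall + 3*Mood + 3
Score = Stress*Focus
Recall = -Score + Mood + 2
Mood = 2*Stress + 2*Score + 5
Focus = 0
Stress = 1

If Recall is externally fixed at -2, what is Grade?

The intervention breaks the incoming arrows to Recall: Recall = -Score + Mood + 2 no longer applies, and Recall = -2.
Score = Stress*Focus  [with Stress=1, Focus=0]  = 0
Mood = 2*Stress + 2*Score + 5  [with Stress=1, Score=0]  = 7
Grade = Recall + 3*Mood + 3  [with Recall=-2, Mood=7]  = 22

22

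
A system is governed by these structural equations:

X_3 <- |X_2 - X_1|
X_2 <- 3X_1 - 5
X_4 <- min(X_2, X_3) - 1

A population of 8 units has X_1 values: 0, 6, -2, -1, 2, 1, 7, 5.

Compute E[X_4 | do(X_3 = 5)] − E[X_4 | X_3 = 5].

-1.25

do(X_3=5) breaks X_3's dependence on X_1. With X_3=5 fixed, X_4 across the units is -6, 4, -12, -9, 0, -3, 4, 4, mean -2.25.
E[X_4|X_3=5] averages over only the 2 units with X_3=5 (X_1 = 0, 5): X_4 = -6, 4, mean -1.
Difference = -2.25 − (-1) = -1.25.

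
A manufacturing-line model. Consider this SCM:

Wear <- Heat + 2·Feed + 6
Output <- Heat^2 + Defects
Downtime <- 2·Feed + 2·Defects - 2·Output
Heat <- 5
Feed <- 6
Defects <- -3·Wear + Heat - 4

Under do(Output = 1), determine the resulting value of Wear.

23

do(Output=1) replaces the equation Output <- Heat^2 + Defects with the constant Output = 1.
Wear is not downstream of the intervention, so its value is determined by the original equations.
Wear = Heat + 2·Feed + 6  [with Heat=5, Feed=6]  = 23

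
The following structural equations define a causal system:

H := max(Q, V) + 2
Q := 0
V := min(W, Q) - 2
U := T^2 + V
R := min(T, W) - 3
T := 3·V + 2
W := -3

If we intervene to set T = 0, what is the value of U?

The intervention breaks the incoming arrows to T: T := 3·V + 2 no longer applies, and T = 0.
V = min(W, Q) - 2  [with W=-3, Q=0]  = -5
U = T^2 + V  [with T=0, V=-5]  = -5

-5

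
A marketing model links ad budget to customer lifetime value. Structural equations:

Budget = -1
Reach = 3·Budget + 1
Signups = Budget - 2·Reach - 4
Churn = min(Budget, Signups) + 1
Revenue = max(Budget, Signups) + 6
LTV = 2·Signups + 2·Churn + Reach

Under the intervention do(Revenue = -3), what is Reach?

Under do(Revenue=-3), the mechanism Revenue = max(Budget, Signups) + 6 is discarded; Revenue is fixed at -3.
No directed path runs from Revenue to Reach, so Reach keeps its natural value.
Reach = 3·Budget + 1  [with Budget=-1]  = -2

-2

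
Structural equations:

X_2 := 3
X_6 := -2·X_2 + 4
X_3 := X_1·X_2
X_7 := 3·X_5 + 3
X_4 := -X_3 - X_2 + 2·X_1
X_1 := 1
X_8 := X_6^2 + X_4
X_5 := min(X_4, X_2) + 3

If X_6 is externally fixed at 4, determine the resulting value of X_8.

12

Intervening sets X_6 = 4 and removes its equation (X_6 := -2·X_2 + 4).
X_3 = X_1·X_2  [with X_1=1, X_2=3]  = 3
X_4 = -X_3 - X_2 + 2·X_1  [with X_3=3, X_2=3, X_1=1]  = -4
X_8 = X_6^2 + X_4  [with X_6=4, X_4=-4]  = 12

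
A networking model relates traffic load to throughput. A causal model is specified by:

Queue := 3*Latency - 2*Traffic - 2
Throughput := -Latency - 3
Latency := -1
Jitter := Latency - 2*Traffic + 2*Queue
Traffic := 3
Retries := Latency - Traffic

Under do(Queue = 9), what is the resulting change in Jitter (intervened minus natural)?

do(Queue=9) replaces the equation Queue := 3*Latency - 2*Traffic - 2 with the constant Queue = 9.
Jitter = Latency - 2*Traffic + 2*Queue  [with Latency=-1, Traffic=3, Queue=9]  = 11
Without intervention: Queue = 3*Latency - 2*Traffic - 2  [with Latency=-1, Traffic=3]  = -11; Jitter = Latency - 2*Traffic + 2*Queue  [with Latency=-1, Traffic=3, Queue=-11]  = -29.
Change = 11 − (-29) = 40.

40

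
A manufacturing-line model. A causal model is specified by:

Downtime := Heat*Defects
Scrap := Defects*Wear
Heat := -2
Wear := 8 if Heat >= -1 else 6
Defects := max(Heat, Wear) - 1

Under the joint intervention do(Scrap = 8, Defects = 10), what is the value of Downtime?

The joint intervention fixes Scrap = 8, Defects = 10, removing each variable's own equation.
Downtime = Heat*Defects  [with Heat=-2, Defects=10]  = -20

-20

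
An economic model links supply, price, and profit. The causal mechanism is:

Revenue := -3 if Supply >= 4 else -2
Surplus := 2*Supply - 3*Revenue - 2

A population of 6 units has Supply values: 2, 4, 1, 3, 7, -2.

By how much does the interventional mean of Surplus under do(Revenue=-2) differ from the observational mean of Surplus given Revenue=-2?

The intervention sets Revenue=-2 in all 6 units regardless of Supply. Recomputing Surplus per unit gives 8, 12, 6, 10, 18, 0; average 9.
Observing Revenue=-2 restricts to units where Revenue's equation naturally yields -2: Supply ∈ {2, 1, 3, -2}. In that subpopulation Surplus = 8, 6, 10, 0, mean 6.
Difference = 9 − 6 = 3.

3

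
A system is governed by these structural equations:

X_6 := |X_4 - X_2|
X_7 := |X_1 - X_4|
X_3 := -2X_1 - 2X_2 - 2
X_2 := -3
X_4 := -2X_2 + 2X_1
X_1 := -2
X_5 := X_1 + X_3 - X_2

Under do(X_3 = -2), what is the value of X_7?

4

The intervention breaks the incoming arrows to X_3: X_3 := -2X_1 - 2X_2 - 2 no longer applies, and X_3 = -2.
X_7 is not downstream of the intervention, so its value is determined by the original equations.
X_4 = -2X_2 + 2X_1  [with X_2=-3, X_1=-2]  = 2
X_7 = |X_1 - X_4|  [with X_1=-2, X_4=2]  = 4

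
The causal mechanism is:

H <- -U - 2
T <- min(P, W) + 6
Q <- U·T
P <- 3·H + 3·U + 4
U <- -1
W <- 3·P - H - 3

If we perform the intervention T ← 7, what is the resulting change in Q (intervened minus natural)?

-9

The intervention breaks the incoming arrows to T: T <- min(P, W) + 6 no longer applies, and T = 7.
Q = U·T  [with U=-1, T=7]  = -7
Without intervention: H = -U - 2  [with U=-1]  = -1; P = 3·H + 3·U + 4  [with H=-1, U=-1]  = -2; W = 3·P - H - 3  [with P=-2, H=-1]  = -8; T = min(P, W) + 6  [with P=-2, W=-8]  = -2; Q = U·T  [with U=-1, T=-2]  = 2.
Change = -7 − 2 = -9.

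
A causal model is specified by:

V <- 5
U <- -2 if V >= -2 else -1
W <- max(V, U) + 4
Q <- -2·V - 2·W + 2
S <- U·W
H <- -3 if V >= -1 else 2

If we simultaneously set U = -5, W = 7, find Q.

Setting U = -5, W = 7 by intervention discards those variables' equations.
Q = -2·V - 2·W + 2  [with V=5, W=7]  = -22

-22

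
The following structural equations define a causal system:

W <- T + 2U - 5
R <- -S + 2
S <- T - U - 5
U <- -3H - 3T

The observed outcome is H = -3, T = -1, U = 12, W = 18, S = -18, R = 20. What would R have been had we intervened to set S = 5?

The intervention breaks the incoming arrows to S: S <- T - U - 5 no longer applies, and S = 5.
R = -S + 2  [with S=5]  = -3

-3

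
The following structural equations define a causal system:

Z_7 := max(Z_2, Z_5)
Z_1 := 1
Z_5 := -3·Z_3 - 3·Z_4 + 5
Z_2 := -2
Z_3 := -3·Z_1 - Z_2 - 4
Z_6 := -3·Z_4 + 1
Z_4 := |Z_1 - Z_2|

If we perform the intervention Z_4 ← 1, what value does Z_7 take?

The intervention breaks the incoming arrows to Z_4: Z_4 := |Z_1 - Z_2| no longer applies, and Z_4 = 1.
Z_3 = -3·Z_1 - Z_2 - 4  [with Z_1=1, Z_2=-2]  = -5
Z_5 = -3·Z_3 - 3·Z_4 + 5  [with Z_3=-5, Z_4=1]  = 17
Z_7 = max(Z_2, Z_5)  [with Z_2=-2, Z_5=17]  = 17

17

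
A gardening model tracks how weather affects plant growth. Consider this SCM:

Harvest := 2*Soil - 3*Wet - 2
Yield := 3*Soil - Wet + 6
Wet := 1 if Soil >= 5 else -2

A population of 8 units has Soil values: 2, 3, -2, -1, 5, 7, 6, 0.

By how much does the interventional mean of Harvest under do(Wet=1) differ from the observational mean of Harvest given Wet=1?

-7

do(Wet=1) breaks Wet's dependence on Soil. With Wet=1 fixed, Harvest across the units is -1, 1, -9, -7, 5, 9, 7, -5, mean 0.
Observing Wet=1 restricts to units where Wet's equation naturally yields 1: Soil ∈ {5, 7, 6}. In that subpopulation Harvest = 5, 9, 7, mean 7.
Difference = 0 − 7 = -7.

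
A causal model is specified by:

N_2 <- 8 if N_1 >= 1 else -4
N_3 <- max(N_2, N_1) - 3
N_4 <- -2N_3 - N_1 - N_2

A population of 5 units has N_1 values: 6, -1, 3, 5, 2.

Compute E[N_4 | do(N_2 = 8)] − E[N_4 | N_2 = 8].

1

The intervention sets N_2=8 in all 5 units regardless of N_1. Recomputing N_4 per unit gives -24, -17, -21, -23, -20; average -21.
Conditioning on N_2=8 selects the 4 unit(s) with N_1 ∈ {6, 3, 5, 2}. Their N_4 values: -24, -21, -23, -20. Mean = -22.
Difference = -21 − (-22) = 1.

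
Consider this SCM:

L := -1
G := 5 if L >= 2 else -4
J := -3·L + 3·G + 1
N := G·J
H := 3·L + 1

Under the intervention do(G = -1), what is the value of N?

Under do(G=-1), the mechanism G := 5 if L >= 2 else -4 is discarded; G is fixed at -1.
J = -3·L + 3·G + 1  [with L=-1, G=-1]  = 1
N = G·J  [with G=-1, J=1]  = -1

-1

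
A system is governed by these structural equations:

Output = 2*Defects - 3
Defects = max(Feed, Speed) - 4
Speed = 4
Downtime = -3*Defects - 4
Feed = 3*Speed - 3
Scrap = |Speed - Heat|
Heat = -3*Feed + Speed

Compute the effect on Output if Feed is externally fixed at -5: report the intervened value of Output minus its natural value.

Under do(Feed=-5), the mechanism Feed = 3*Speed - 3 is discarded; Feed is fixed at -5.
Defects = max(Feed, Speed) - 4  [with Feed=-5, Speed=4]  = 0
Output = 2*Defects - 3  [with Defects=0]  = -3
Without intervention: Feed = 3*Speed - 3  [with Speed=4]  = 9; Defects = max(Feed, Speed) - 4  [with Feed=9, Speed=4]  = 5; Output = 2*Defects - 3  [with Defects=5]  = 7.
Change = -3 − 7 = -10.

-10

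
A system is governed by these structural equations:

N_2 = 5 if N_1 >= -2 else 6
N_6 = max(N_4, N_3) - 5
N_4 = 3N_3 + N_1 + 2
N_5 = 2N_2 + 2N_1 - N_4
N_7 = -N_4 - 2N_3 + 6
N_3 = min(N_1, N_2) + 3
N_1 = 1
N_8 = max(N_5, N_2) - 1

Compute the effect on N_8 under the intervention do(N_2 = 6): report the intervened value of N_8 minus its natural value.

1

do(N_2=6) replaces the equation N_2 = 5 if N_1 >= -2 else 6 with the constant N_2 = 6.
N_3 = min(N_1, N_2) + 3  [with N_1=1, N_2=6]  = 4
N_4 = 3N_3 + N_1 + 2  [with N_3=4, N_1=1]  = 15
N_5 = 2N_2 + 2N_1 - N_4  [with N_2=6, N_1=1, N_4=15]  = -1
N_8 = max(N_5, N_2) - 1  [with N_5=-1, N_2=6]  = 5
Without intervention: N_2 = 5 if N_1 >= -2 else 6  [with N_1=1]  = 5; N_3 = min(N_1, N_2) + 3  [with N_1=1, N_2=5]  = 4; N_4 = 3N_3 + N_1 + 2  [with N_3=4, N_1=1]  = 15; N_5 = 2N_2 + 2N_1 - N_4  [with N_2=5, N_1=1, N_4=15]  = -3; N_8 = max(N_5, N_2) - 1  [with N_5=-3, N_2=5]  = 4.
Change = 5 − 4 = 1.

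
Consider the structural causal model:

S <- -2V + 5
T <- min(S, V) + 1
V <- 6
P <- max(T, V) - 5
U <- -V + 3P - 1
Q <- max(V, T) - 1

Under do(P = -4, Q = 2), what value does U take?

-19

Setting P = -4, Q = 2 by intervention discards those variables' equations.
U = -V + 3P - 1  [with V=6, P=-4]  = -19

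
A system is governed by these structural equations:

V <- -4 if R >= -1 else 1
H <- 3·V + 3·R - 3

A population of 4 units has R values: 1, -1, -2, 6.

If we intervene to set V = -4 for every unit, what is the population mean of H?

-12

Under do(V=-4), V's equation is replaced by V=-4 for every unit. Per-unit H: -12, -18, -21, 3. Mean = -12.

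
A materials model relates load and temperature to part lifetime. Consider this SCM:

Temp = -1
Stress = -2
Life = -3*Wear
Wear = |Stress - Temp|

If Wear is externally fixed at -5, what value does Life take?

The intervention breaks the incoming arrows to Wear: Wear = |Stress - Temp| no longer applies, and Wear = -5.
Life = -3*Wear  [with Wear=-5]  = 15

15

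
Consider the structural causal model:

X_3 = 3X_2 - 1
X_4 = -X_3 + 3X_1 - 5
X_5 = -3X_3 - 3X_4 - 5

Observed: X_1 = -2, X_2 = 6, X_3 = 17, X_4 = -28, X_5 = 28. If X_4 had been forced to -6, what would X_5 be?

Intervening sets X_4 = -6 and removes its equation (X_4 = -X_3 + 3X_1 - 5).
X_3 = 3X_2 - 1  [with X_2=6]  = 17
X_5 = -3X_3 - 3X_4 - 5  [with X_3=17, X_4=-6]  = -38

-38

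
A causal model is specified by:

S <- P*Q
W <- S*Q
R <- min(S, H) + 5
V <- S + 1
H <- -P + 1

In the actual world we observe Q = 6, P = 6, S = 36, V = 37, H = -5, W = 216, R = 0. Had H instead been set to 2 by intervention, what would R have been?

Under do(H=2), the mechanism H <- -P + 1 is discarded; H is fixed at 2.
S = P*Q  [with P=6, Q=6]  = 36
R = min(S, H) + 5  [with S=36, H=2]  = 7

7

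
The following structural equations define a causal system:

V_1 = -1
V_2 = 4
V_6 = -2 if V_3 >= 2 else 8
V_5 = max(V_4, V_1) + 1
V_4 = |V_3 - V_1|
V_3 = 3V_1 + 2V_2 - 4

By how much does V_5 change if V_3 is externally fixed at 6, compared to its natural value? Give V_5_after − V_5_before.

5

do(V_3=6) replaces the equation V_3 = 3V_1 + 2V_2 - 4 with the constant V_3 = 6.
V_4 = |V_3 - V_1|  [with V_3=6, V_1=-1]  = 7
V_5 = max(V_4, V_1) + 1  [with V_4=7, V_1=-1]  = 8
Without intervention: V_3 = 3V_1 + 2V_2 - 4  [with V_1=-1, V_2=4]  = 1; V_4 = |V_3 - V_1|  [with V_3=1, V_1=-1]  = 2; V_5 = max(V_4, V_1) + 1  [with V_4=2, V_1=-1]  = 3.
Change = 8 − 3 = 5.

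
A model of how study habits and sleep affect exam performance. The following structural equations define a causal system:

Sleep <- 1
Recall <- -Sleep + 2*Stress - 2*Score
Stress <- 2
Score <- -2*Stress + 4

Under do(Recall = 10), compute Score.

0

Under do(Recall=10), the mechanism Recall <- -Sleep + 2*Stress - 2*Score is discarded; Recall is fixed at 10.
Since Score is not a descendant of the intervened variable, it is unaffected.
Score = -2*Stress + 4  [with Stress=2]  = 0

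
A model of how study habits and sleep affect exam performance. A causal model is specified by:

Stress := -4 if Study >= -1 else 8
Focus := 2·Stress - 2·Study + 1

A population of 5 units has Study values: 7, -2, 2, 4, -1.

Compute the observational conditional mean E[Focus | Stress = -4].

E[Focus|Stress=-4] averages over only the 4 units with Stress=-4 (Study = 7, 2, 4, -1): Focus = -21, -11, -15, -5, mean -13.

-13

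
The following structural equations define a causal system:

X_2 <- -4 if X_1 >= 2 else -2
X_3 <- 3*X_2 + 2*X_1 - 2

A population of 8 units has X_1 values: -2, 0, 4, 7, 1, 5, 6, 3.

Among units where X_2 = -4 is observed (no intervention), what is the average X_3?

-4

E[X_3|X_2=-4] averages over only the 5 units with X_2=-4 (X_1 = 4, 7, 5, 6, 3): X_3 = -6, 0, -4, -2, -8, mean -4.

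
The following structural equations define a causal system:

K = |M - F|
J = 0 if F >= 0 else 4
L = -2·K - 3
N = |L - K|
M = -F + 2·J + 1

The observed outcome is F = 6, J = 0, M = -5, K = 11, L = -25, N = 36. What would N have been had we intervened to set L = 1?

10

The intervention breaks the incoming arrows to L: L = -2·K - 3 no longer applies, and L = 1.
J = 0 if F >= 0 else 4  [with F=6]  = 0
M = -F + 2·J + 1  [with F=6, J=0]  = -5
K = |M - F|  [with M=-5, F=6]  = 11
N = |L - K|  [with L=1, K=11]  = 10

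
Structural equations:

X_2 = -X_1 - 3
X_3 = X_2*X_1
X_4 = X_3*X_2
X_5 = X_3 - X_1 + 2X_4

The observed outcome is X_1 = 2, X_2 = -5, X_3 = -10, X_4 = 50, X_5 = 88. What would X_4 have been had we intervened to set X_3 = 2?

-10

The intervention breaks the incoming arrows to X_3: X_3 = X_2*X_1 no longer applies, and X_3 = 2.
X_2 = -X_1 - 3  [with X_1=2]  = -5
X_4 = X_3*X_2  [with X_3=2, X_2=-5]  = -10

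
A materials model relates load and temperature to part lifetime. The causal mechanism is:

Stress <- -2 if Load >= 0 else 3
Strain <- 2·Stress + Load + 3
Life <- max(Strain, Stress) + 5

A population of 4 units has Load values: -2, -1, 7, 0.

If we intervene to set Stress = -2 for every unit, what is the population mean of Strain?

do(Stress=-2) breaks Stress's dependence on Load. With Stress=-2 fixed, Strain across the units is -3, -2, 6, -1, mean 0.

0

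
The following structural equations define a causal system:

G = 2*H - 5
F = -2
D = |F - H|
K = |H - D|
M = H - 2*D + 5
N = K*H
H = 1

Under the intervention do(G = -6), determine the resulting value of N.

The intervention breaks the incoming arrows to G: G = 2*H - 5 no longer applies, and G = -6.
Since N is not a descendant of the intervened variable, it is unaffected.
D = |F - H|  [with F=-2, H=1]  = 3
K = |H - D|  [with H=1, D=3]  = 2
N = K*H  [with K=2, H=1]  = 2

2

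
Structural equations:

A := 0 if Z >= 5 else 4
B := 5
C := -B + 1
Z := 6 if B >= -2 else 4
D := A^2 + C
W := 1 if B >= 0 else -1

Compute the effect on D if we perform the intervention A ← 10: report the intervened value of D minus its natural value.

The intervention breaks the incoming arrows to A: A := 0 if Z >= 5 else 4 no longer applies, and A = 10.
C = -B + 1  [with B=5]  = -4
D = A^2 + C  [with A=10, C=-4]  = 96
Without intervention: C = -B + 1  [with B=5]  = -4; Z = 6 if B >= -2 else 4  [with B=5]  = 6; A = 0 if Z >= 5 else 4  [with Z=6]  = 0; D = A^2 + C  [with A=0, C=-4]  = -4.
Change = 96 − (-4) = 100.

100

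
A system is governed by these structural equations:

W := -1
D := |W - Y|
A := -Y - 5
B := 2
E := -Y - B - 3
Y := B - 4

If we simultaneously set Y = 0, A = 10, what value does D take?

The joint intervention fixes Y = 0, A = 10, removing each variable's own equation.
D = |W - Y|  [with W=-1, Y=0]  = 1

1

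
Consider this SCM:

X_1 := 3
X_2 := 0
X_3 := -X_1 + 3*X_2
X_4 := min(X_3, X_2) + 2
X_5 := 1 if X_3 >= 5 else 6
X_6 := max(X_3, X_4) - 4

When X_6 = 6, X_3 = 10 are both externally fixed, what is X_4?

Under do(X_6 = 6, X_3 = 10), each intervened variable's structural equation is replaced by its fixed value.
X_4 = min(X_3, X_2) + 2  [with X_3=10, X_2=0]  = 2

2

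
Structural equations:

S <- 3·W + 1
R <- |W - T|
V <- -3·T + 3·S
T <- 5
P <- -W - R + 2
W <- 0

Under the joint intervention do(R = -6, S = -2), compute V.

The joint intervention fixes R = -6, S = -2, removing each variable's own equation.
V = -3·T + 3·S  [with T=5, S=-2]  = -21

-21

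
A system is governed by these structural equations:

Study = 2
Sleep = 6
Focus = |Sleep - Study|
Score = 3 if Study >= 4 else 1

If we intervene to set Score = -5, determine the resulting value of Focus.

Under do(Score=-5), the mechanism Score = 3 if Study >= 4 else 1 is discarded; Score is fixed at -5.
Since Focus is not a descendant of the intervened variable, it is unaffected.
Focus = |Sleep - Study|  [with Sleep=6, Study=2]  = 4

4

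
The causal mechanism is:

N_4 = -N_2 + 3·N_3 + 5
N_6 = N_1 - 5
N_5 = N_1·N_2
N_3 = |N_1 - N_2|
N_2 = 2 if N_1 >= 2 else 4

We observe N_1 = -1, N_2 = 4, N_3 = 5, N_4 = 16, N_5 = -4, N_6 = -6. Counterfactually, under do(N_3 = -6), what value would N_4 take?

-17

The intervention breaks the incoming arrows to N_3: N_3 = |N_1 - N_2| no longer applies, and N_3 = -6.
N_2 = 2 if N_1 >= 2 else 4  [with N_1=-1]  = 4
N_4 = -N_2 + 3·N_3 + 5  [with N_2=4, N_3=-6]  = -17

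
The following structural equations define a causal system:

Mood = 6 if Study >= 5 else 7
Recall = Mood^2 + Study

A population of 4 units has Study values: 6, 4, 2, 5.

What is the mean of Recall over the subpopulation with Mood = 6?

Conditioning on Mood=6 selects the 2 unit(s) with Study ∈ {6, 5}. Their Recall values: 42, 41. Mean = 41.5.

41.5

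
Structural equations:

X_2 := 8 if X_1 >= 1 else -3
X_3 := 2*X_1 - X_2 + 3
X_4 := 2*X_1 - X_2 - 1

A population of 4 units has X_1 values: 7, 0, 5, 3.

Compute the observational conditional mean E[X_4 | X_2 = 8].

Conditioning on X_2=8 selects the 3 unit(s) with X_1 ∈ {7, 5, 3}. Their X_4 values: 5, 1, -3. Mean = 1.

1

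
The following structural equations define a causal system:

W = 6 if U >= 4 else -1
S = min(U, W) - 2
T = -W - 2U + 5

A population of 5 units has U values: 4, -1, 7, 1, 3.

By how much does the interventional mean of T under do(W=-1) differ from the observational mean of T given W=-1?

-3.6

Under do(W=-1), W's equation is replaced by W=-1 for every unit. Per-unit T: -2, 8, -8, 4, 0. Mean = 0.4.
E[T|W=-1] averages over only the 3 units with W=-1 (U = -1, 1, 3): T = 8, 4, 0, mean 4.
Difference = 0.4 − 4 = -3.6.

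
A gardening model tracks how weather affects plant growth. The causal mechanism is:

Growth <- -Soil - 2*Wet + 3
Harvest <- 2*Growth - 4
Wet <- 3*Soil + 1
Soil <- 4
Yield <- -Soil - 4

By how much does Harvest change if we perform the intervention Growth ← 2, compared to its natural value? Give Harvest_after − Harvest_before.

58

do(Growth=2) replaces the equation Growth <- -Soil - 2*Wet + 3 with the constant Growth = 2.
Harvest = 2*Growth - 4  [with Growth=2]  = 0
Without intervention: Wet = 3*Soil + 1  [with Soil=4]  = 13; Growth = -Soil - 2*Wet + 3  [with Soil=4, Wet=13]  = -27; Harvest = 2*Growth - 4  [with Growth=-27]  = -58.
Change = 0 − (-58) = 58.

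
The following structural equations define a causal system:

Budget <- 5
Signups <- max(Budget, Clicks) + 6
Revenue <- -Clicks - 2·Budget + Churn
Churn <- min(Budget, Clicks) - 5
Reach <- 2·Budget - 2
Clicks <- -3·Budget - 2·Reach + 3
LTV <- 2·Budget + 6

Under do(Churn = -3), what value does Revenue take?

15

The intervention breaks the incoming arrows to Churn: Churn <- min(Budget, Clicks) - 5 no longer applies, and Churn = -3.
Reach = 2·Budget - 2  [with Budget=5]  = 8
Clicks = -3·Budget - 2·Reach + 3  [with Budget=5, Reach=8]  = -28
Revenue = -Clicks - 2·Budget + Churn  [with Clicks=-28, Budget=5, Churn=-3]  = 15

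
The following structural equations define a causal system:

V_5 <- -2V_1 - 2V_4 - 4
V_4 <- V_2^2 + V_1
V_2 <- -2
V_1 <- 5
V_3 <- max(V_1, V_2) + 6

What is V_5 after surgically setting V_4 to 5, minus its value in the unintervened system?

Intervening sets V_4 = 5 and removes its equation (V_4 <- V_2^2 + V_1).
V_5 = -2V_1 - 2V_4 - 4  [with V_1=5, V_4=5]  = -24
Without intervention: V_4 = V_2^2 + V_1  [with V_2=-2, V_1=5]  = 9; V_5 = -2V_1 - 2V_4 - 4  [with V_1=5, V_4=9]  = -32.
Change = -24 − (-32) = 8.

8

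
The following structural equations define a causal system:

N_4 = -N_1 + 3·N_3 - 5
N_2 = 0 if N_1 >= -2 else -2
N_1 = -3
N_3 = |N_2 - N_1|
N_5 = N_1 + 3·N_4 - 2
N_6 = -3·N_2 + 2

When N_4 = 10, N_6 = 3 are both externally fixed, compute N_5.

25

Setting N_4 = 10, N_6 = 3 by intervention discards those variables' equations.
N_5 = N_1 + 3·N_4 - 2  [with N_1=-3, N_4=10]  = 25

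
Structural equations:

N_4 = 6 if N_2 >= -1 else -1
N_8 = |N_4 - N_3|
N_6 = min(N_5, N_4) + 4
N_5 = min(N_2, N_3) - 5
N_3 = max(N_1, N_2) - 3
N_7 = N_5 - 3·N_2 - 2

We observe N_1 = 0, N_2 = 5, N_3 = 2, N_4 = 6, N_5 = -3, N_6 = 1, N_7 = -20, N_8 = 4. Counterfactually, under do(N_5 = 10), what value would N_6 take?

10

The intervention breaks the incoming arrows to N_5: N_5 = min(N_2, N_3) - 5 no longer applies, and N_5 = 10.
N_4 = 6 if N_2 >= -1 else -1  [with N_2=5]  = 6
N_6 = min(N_5, N_4) + 4  [with N_5=10, N_4=6]  = 10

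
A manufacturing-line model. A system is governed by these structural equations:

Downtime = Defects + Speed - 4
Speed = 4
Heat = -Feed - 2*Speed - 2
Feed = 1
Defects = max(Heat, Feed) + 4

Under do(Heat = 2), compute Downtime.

6

do(Heat=2) replaces the equation Heat = -Feed - 2*Speed - 2 with the constant Heat = 2.
Defects = max(Heat, Feed) + 4  [with Heat=2, Feed=1]  = 6
Downtime = Defects + Speed - 4  [with Defects=6, Speed=4]  = 6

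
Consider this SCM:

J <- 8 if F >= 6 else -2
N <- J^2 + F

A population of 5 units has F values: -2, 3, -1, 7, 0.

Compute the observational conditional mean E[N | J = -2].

4

Observing J=-2 restricts to units where J's equation naturally yields -2: F ∈ {-2, 3, -1, 0}. In that subpopulation N = 2, 7, 3, 4, mean 4.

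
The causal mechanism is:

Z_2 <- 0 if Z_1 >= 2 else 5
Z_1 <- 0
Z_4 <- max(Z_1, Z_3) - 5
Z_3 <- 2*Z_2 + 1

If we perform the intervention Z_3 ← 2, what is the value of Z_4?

The intervention breaks the incoming arrows to Z_3: Z_3 <- 2*Z_2 + 1 no longer applies, and Z_3 = 2.
Z_4 = max(Z_1, Z_3) - 5  [with Z_1=0, Z_3=2]  = -3

-3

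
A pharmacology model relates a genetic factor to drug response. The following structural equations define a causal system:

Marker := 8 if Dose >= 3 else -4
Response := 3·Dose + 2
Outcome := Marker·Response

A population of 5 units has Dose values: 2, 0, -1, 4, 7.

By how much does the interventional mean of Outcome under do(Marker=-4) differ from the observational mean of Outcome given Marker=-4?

Under do(Marker=-4), Marker's equation is replaced by Marker=-4 for every unit. Per-unit Outcome: -32, -8, 4, -56, -92. Mean = -36.8.
E[Outcome|Marker=-4] averages over only the 3 units with Marker=-4 (Dose = 2, 0, -1): Outcome = -32, -8, 4, mean -12.
Difference = -36.8 − (-12) = -24.8.

-24.8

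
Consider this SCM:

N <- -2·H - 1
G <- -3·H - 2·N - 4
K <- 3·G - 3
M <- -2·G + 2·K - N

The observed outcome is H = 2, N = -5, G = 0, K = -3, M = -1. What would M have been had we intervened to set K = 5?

15

Intervening sets K = 5 and removes its equation (K <- 3·G - 3).
N = -2·H - 1  [with H=2]  = -5
G = -3·H - 2·N - 4  [with H=2, N=-5]  = 0
M = -2·G + 2·K - N  [with G=0, K=5, N=-5]  = 15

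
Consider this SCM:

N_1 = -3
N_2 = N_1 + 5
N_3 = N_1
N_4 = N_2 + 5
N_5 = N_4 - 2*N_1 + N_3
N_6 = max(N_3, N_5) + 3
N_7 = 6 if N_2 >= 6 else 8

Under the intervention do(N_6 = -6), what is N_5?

do(N_6=-6) replaces the equation N_6 = max(N_3, N_5) + 3 with the constant N_6 = -6.
Since N_5 is not a descendant of the intervened variable, it is unaffected.
N_2 = N_1 + 5  [with N_1=-3]  = 2
N_3 = N_1  [with N_1=-3]  = -3
N_4 = N_2 + 5  [with N_2=2]  = 7
N_5 = N_4 - 2*N_1 + N_3  [with N_4=7, N_1=-3, N_3=-3]  = 10

10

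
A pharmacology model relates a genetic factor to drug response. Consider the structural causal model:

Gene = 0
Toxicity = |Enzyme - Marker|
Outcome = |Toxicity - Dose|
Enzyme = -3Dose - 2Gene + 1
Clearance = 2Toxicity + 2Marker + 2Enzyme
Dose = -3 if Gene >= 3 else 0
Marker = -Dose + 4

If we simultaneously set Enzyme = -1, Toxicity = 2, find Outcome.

Under do(Enzyme = -1, Toxicity = 2), each intervened variable's structural equation is replaced by its fixed value.
Dose = -3 if Gene >= 3 else 0  [with Gene=0]  = 0
Outcome = |Toxicity - Dose|  [with Toxicity=2, Dose=0]  = 2

2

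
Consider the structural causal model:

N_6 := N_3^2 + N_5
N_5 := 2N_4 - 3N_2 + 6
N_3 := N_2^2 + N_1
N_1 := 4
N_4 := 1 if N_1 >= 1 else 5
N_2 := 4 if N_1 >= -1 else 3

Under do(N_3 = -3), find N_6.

The intervention breaks the incoming arrows to N_3: N_3 := N_2^2 + N_1 no longer applies, and N_3 = -3.
N_2 = 4 if N_1 >= -1 else 3  [with N_1=4]  = 4
N_4 = 1 if N_1 >= 1 else 5  [with N_1=4]  = 1
N_5 = 2N_4 - 3N_2 + 6  [with N_4=1, N_2=4]  = -4
N_6 = N_3^2 + N_5  [with N_3=-3, N_5=-4]  = 5

5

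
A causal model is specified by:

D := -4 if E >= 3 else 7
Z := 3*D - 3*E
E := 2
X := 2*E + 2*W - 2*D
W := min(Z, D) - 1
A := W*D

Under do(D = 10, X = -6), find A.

Setting D = 10, X = -6 by intervention discards those variables' equations.
Z = 3*D - 3*E  [with D=10, E=2]  = 24
W = min(Z, D) - 1  [with Z=24, D=10]  = 9
A = W*D  [with W=9, D=10]  = 90

90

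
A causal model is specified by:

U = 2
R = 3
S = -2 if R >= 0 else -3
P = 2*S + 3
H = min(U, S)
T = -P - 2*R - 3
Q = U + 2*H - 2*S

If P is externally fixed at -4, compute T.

-5

Under do(P=-4), the mechanism P = 2*S + 3 is discarded; P is fixed at -4.
T = -P - 2*R - 3  [with P=-4, R=3]  = -5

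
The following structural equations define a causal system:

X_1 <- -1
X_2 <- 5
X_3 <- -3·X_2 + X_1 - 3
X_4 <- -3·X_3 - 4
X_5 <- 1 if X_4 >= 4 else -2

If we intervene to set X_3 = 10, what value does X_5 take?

do(X_3=10) replaces the equation X_3 <- -3·X_2 + X_1 - 3 with the constant X_3 = 10.
X_4 = -3·X_3 - 4  [with X_3=10]  = -34
X_5 = 1 if X_4 >= 4 else -2  [with X_4=-34]  = -2

-2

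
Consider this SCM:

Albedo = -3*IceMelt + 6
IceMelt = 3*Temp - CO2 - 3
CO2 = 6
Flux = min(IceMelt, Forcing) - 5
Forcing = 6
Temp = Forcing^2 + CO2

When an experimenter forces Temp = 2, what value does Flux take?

-8

The intervention breaks the incoming arrows to Temp: Temp = Forcing^2 + CO2 no longer applies, and Temp = 2.
IceMelt = 3*Temp - CO2 - 3  [with Temp=2, CO2=6]  = -3
Flux = min(IceMelt, Forcing) - 5  [with IceMelt=-3, Forcing=6]  = -8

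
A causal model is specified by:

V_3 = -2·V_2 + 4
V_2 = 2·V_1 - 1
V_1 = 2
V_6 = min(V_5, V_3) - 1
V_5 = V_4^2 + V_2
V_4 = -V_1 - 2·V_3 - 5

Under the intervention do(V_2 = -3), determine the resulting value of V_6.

Under do(V_2=-3), the mechanism V_2 = 2·V_1 - 1 is discarded; V_2 is fixed at -3.
V_3 = -2·V_2 + 4  [with V_2=-3]  = 10
V_4 = -V_1 - 2·V_3 - 5  [with V_1=2, V_3=10]  = -27
V_5 = V_4^2 + V_2  [with V_4=-27, V_2=-3]  = 726
V_6 = min(V_5, V_3) - 1  [with V_5=726, V_3=10]  = 9

9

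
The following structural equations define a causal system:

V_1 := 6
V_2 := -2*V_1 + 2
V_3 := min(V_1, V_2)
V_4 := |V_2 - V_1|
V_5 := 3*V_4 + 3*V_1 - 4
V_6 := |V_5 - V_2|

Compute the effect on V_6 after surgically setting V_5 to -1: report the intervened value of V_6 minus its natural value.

-63

The intervention breaks the incoming arrows to V_5: V_5 := 3*V_4 + 3*V_1 - 4 no longer applies, and V_5 = -1.
V_2 = -2*V_1 + 2  [with V_1=6]  = -10
V_6 = |V_5 - V_2|  [with V_5=-1, V_2=-10]  = 9
Without intervention: V_2 = -2*V_1 + 2  [with V_1=6]  = -10; V_4 = |V_2 - V_1|  [with V_2=-10, V_1=6]  = 16; V_5 = 3*V_4 + 3*V_1 - 4  [with V_4=16, V_1=6]  = 62; V_6 = |V_5 - V_2|  [with V_5=62, V_2=-10]  = 72.
Change = 9 − 72 = -63.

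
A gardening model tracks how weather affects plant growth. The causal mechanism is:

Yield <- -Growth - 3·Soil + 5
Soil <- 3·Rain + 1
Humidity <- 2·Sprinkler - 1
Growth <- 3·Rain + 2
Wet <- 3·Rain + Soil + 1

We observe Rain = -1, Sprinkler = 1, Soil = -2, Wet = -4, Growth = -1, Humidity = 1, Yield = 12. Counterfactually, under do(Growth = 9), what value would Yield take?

Under do(Growth=9), the mechanism Growth <- 3·Rain + 2 is discarded; Growth is fixed at 9.
Soil = 3·Rain + 1  [with Rain=-1]  = -2
Yield = -Growth - 3·Soil + 5  [with Growth=9, Soil=-2]  = 2

2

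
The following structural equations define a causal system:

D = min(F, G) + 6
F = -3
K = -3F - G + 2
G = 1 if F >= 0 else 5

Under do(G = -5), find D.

The intervention breaks the incoming arrows to G: G = 1 if F >= 0 else 5 no longer applies, and G = -5.
D = min(F, G) + 6  [with F=-3, G=-5]  = 1

1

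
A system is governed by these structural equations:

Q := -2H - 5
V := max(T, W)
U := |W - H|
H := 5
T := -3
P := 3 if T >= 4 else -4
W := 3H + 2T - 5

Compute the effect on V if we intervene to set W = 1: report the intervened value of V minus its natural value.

do(W=1) replaces the equation W := 3H + 2T - 5 with the constant W = 1.
V = max(T, W)  [with T=-3, W=1]  = 1
Without intervention: W = 3H + 2T - 5  [with H=5, T=-3]  = 4; V = max(T, W)  [with T=-3, W=4]  = 4.
Change = 1 − 4 = -3.

-3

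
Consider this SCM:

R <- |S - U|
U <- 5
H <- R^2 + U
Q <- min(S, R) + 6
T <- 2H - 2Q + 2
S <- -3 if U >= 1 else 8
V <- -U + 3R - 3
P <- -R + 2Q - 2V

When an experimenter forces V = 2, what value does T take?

134

Intervening sets V = 2 and removes its equation (V <- -U + 3R - 3).
T is not downstream of the intervention, so its value is determined by the original equations.
S = -3 if U >= 1 else 8  [with U=5]  = -3
R = |S - U|  [with S=-3, U=5]  = 8
H = R^2 + U  [with R=8, U=5]  = 69
Q = min(S, R) + 6  [with S=-3, R=8]  = 3
T = 2H - 2Q + 2  [with H=69, Q=3]  = 134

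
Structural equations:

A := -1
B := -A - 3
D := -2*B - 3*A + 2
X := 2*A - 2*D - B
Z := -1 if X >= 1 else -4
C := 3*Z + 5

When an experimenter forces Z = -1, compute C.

2

The intervention breaks the incoming arrows to Z: Z := -1 if X >= 1 else -4 no longer applies, and Z = -1.
C = 3*Z + 5  [with Z=-1]  = 2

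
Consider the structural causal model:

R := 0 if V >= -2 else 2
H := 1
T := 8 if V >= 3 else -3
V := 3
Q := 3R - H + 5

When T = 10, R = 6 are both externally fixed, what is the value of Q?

Setting T = 10, R = 6 by intervention discards those variables' equations.
Q = 3R - H + 5  [with R=6, H=1]  = 22

22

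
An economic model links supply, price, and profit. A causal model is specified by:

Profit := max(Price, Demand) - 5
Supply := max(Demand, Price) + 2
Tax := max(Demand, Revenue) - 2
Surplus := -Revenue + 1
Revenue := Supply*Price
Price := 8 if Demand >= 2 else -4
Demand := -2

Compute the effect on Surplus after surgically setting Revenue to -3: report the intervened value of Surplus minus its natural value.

3

The intervention breaks the incoming arrows to Revenue: Revenue := Supply*Price no longer applies, and Revenue = -3.
Surplus = -Revenue + 1  [with Revenue=-3]  = 4
Without intervention: Price = 8 if Demand >= 2 else -4  [with Demand=-2]  = -4; Supply = max(Demand, Price) + 2  [with Demand=-2, Price=-4]  = 0; Revenue = Supply*Price  [with Supply=0, Price=-4]  = 0; Surplus = -Revenue + 1  [with Revenue=0]  = 1.
Change = 4 − 1 = 3.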